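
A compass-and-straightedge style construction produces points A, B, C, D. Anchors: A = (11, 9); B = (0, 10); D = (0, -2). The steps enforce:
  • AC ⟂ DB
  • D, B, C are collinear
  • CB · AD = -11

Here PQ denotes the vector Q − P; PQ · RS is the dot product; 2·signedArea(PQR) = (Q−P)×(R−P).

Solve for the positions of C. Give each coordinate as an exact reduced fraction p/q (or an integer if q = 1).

C = (0, 9)

1. C_x = 0  [D, B, C are collinear ∩ AC ⟂ DB]
2. C_y = 9  [D, B, C are collinear ∩ AC ⟂ DB]
   → C = (0, 9)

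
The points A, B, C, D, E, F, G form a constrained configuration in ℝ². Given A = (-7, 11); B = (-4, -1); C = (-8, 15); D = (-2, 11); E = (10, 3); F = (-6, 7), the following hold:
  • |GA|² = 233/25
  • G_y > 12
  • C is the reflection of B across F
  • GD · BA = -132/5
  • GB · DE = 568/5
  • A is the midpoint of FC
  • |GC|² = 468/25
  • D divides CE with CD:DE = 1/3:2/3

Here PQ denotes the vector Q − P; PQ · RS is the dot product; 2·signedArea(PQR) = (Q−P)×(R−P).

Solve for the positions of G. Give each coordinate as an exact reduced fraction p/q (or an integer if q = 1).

1. G_x = -22/5  [GB · DE = 568/5 ∩ GD · BA = -132/5]
2. G_y = 63/5  [GB · DE = 568/5 ∩ GD · BA = -132/5]
   → G = (-22/5, 63/5)

G = (-22/5, 63/5)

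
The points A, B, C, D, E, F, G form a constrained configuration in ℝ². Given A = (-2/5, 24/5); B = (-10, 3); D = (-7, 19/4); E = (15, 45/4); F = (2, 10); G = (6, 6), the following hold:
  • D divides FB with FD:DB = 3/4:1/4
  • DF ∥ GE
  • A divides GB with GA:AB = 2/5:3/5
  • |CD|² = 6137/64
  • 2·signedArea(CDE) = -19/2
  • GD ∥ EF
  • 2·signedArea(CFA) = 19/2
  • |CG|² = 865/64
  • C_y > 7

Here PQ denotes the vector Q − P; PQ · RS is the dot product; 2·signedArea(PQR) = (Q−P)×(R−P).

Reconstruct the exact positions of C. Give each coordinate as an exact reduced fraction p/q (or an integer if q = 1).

C = (5/2, 57/8)

1. C_x = 5/2  [2·signedArea(CFA) = 19/2 ∩ 2·signedArea(CDE) = -19/2]
2. C_y = 57/8  [2·signedArea(CFA) = 19/2 ∩ 2·signedArea(CDE) = -19/2]
   → C = (5/2, 57/8)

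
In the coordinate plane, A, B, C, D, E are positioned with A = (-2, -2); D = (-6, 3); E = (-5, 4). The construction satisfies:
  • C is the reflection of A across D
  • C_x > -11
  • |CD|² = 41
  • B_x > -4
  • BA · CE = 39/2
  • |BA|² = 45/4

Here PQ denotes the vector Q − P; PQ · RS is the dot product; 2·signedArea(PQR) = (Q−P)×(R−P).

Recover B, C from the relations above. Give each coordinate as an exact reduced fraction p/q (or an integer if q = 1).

B = (-7/2, 1)
C = (-10, 8)

1. C_x = -10  [C is the reflection of A across D]
2. C_y = 8  [C is the reflection of A across D]
   → C = (-10, 8)
3. B_x = -7/2  [line -5·x + 4·y + -43/2 = 0 ∩ |BA|² = 45/4]
4. B_y = 1  [line -5·x + 4·y + -43/2 = 0 ∩ |BA|² = 45/4]
   → B = (-7/2, 1)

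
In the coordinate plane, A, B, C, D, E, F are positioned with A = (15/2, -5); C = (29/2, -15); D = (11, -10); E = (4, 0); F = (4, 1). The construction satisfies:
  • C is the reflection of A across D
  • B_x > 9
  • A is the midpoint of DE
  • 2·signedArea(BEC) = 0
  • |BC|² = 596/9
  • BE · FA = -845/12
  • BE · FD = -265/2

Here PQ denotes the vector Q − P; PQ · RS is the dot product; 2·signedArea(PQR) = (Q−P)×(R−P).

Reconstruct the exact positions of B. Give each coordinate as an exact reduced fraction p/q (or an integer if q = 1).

B = (59/6, -25/3)

1. B_x = 59/6  [2·signedArea(BEC) = 0 ∩ BE · FA = -845/12]
2. B_y = -25/3  [2·signedArea(BEC) = 0 ∩ BE · FA = -845/12]
   → B = (59/6, -25/3)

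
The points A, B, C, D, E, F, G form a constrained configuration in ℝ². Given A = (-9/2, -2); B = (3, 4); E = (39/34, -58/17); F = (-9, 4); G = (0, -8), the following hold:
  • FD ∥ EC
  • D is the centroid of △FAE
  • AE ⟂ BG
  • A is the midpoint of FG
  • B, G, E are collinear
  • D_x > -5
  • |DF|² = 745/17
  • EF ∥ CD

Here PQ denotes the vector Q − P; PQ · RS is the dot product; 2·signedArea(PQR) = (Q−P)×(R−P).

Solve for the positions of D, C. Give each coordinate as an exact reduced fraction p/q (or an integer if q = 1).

1. D_x = -70/17  [D is the centroid of △FAE]
2. D_y = -8/17  [D is the centroid of △FAE]
   → D = (-70/17, -8/17)
3. C_x = 205/34  [EF ∥ CD ∩ FD ∥ EC]
4. C_y = -134/17  [EF ∥ CD ∩ FD ∥ EC]
   → C = (205/34, -134/17)

C = (205/34, -134/17)
D = (-70/17, -8/17)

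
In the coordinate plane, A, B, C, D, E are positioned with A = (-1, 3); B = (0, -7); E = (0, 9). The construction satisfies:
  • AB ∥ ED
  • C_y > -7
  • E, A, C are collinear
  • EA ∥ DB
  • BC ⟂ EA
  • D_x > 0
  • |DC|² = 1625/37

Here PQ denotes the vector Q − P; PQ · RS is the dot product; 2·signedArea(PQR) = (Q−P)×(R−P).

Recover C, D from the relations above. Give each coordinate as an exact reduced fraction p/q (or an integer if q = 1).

1. C_x = -96/37  [E, A, C are collinear ∩ BC ⟂ EA]
2. C_y = -243/37  [E, A, C are collinear ∩ BC ⟂ EA]
   → C = (-96/37, -243/37)
3. D_x = 1  [EA ∥ DB ∩ AB ∥ ED]
4. D_y = -1  [EA ∥ DB ∩ AB ∥ ED]
   → D = (1, -1)

C = (-96/37, -243/37)
D = (1, -1)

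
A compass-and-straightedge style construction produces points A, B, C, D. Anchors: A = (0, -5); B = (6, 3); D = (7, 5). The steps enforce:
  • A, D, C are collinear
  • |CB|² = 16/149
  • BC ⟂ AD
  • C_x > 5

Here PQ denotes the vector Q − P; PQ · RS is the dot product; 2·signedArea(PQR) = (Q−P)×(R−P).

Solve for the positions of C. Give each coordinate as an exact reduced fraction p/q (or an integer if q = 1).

1. C_x = 854/149  [A, D, C are collinear ∩ BC ⟂ AD]
2. C_y = 475/149  [A, D, C are collinear ∩ BC ⟂ AD]
   → C = (854/149, 475/149)

C = (854/149, 475/149)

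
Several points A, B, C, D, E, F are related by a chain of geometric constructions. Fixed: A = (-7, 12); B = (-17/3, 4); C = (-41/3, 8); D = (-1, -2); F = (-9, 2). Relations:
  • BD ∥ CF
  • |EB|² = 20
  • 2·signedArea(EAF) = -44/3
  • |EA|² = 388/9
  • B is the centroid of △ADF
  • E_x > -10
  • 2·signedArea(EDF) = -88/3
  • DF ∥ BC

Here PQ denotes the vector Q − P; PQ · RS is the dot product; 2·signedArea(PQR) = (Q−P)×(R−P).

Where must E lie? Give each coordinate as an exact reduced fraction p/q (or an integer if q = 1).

1. E_x = -29/3  [2·signedArea(EAF) = -44/3 ∩ 2·signedArea(EDF) = -88/3]
2. E_y = 6  [2·signedArea(EAF) = -44/3 ∩ 2·signedArea(EDF) = -88/3]
   → E = (-29/3, 6)

E = (-29/3, 6)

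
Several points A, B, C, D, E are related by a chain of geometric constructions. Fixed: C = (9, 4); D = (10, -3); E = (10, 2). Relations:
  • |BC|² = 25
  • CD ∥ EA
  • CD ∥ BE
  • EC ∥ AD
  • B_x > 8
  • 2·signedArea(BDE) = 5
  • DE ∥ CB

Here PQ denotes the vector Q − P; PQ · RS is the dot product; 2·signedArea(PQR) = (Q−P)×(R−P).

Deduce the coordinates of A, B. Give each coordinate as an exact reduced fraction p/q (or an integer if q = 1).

A = (11, -5)
B = (9, 9)

1. A_x = 11  [EC ∥ AD ∩ CD ∥ EA]
2. A_y = -5  [EC ∥ AD ∩ CD ∥ EA]
   → A = (11, -5)
3. B_x = 9  [CD ∥ BE ∩ DE ∥ CB]
4. B_y = 9  [CD ∥ BE ∩ DE ∥ CB]
   → B = (9, 9)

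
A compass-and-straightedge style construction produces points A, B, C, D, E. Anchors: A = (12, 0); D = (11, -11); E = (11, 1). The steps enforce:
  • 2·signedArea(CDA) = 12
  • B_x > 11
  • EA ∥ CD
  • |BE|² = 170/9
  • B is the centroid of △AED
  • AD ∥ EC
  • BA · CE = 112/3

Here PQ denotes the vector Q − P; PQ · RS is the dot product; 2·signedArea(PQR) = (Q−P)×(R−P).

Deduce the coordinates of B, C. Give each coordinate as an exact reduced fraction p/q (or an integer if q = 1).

B = (34/3, -10/3)
C = (10, -10)

1. B_x = 34/3  [B is the centroid of △AED]
2. B_y = -10/3  [B is the centroid of △AED]
   → B = (34/3, -10/3)
3. C_x = 10  [EA ∥ CD ∩ AD ∥ EC]
4. C_y = -10  [EA ∥ CD ∩ AD ∥ EC]
   → C = (10, -10)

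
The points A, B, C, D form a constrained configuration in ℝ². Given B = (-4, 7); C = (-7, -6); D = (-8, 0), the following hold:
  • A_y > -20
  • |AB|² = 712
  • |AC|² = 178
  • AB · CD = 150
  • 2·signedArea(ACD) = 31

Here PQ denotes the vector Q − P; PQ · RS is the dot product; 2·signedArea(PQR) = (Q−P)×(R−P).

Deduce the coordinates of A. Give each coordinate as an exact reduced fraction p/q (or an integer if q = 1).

1. A_x = -10  [AB · CD = 150 ∩ 2·signedArea(ACD) = 31]
2. A_y = -19  [AB · CD = 150 ∩ 2·signedArea(ACD) = 31]
   → A = (-10, -19)

A = (-10, -19)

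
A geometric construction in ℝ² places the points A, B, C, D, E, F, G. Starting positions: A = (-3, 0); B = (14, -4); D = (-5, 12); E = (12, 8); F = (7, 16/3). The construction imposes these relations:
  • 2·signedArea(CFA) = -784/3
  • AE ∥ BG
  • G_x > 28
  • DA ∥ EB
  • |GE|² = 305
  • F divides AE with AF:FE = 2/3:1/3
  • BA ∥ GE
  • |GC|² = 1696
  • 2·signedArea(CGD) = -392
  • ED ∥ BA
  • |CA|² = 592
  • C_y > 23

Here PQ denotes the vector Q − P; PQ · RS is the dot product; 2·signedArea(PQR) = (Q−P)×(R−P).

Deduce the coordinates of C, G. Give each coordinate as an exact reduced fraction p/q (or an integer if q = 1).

C = (-7, 24)
G = (29, 4)

1. C_x = -7  [line 16/3·x + -10·y + 832/3 = 0 ∩ |CA|² = 592]
2. C_y = 24  [line 16/3·x + -10·y + 832/3 = 0 ∩ |CA|² = 592]
   → C = (-7, 24)
3. G_x = 29  [BA ∥ GE ∩ AE ∥ BG]
4. G_y = 4  [BA ∥ GE ∩ AE ∥ BG]
   → G = (29, 4)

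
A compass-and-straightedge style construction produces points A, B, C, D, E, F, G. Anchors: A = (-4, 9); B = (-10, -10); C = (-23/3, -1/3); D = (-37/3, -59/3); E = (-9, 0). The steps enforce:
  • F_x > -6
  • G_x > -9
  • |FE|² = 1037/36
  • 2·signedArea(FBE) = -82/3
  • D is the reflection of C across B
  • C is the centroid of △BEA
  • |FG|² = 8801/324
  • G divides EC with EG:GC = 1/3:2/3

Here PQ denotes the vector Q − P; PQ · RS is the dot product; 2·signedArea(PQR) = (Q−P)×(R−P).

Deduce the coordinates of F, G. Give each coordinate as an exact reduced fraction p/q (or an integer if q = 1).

F = (-35/6, 13/3)
G = (-77/9, -1/9)

1. F_x = -35/6  [line -10·x + 1·y + -188/3 = 0 ∩ |FE|² = 1037/36]
2. F_y = 13/3  [line -10·x + 1·y + -188/3 = 0 ∩ |FE|² = 1037/36]
   → F = (-35/6, 13/3)
3. G_x = -77/9  [G divides EC with EG:GC = 1/3:2/3]
4. G_y = -1/9  [G divides EC with EG:GC = 1/3:2/3]
   → G = (-77/9, -1/9)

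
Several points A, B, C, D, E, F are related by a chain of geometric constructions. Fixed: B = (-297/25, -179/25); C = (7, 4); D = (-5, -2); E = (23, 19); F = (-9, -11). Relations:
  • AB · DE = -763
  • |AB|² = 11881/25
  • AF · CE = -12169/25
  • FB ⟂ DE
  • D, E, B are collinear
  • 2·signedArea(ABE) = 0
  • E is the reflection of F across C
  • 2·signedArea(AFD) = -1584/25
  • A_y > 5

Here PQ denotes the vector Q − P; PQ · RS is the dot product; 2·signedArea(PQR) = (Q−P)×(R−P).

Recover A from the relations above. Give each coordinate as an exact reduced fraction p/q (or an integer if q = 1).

1. A_x = 139/25  [2·signedArea(ABE) = 0 ∩ AB · DE = -763]
2. A_y = 148/25  [2·signedArea(ABE) = 0 ∩ AB · DE = -763]
   → A = (139/25, 148/25)

A = (139/25, 148/25)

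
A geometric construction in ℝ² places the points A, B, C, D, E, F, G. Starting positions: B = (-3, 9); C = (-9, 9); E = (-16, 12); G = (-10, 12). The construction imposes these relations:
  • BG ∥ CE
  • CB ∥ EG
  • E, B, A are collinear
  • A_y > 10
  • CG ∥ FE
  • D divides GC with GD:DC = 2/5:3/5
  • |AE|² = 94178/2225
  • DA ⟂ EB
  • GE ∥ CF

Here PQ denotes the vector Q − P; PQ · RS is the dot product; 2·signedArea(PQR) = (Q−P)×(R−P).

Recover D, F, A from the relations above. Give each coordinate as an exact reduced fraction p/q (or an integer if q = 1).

1. D_x = -48/5  [D divides GC with GD:DC = 2/5:3/5]
2. D_y = 54/5  [D divides GC with GD:DC = 2/5:3/5]
   → D = (-48/5, 54/5)
3. F_x = -15  [CG ∥ FE ∩ GE ∥ CF]
4. F_y = 9  [CG ∥ FE ∩ GE ∥ CF]
   → F = (-15, 9)
5. A_x = -4299/445  [E, B, A are collinear ∩ DA ⟂ EB]
6. A_y = 4689/445  [E, B, A are collinear ∩ DA ⟂ EB]
   → A = (-4299/445, 4689/445)

A = (-4299/445, 4689/445)
D = (-48/5, 54/5)
F = (-15, 9)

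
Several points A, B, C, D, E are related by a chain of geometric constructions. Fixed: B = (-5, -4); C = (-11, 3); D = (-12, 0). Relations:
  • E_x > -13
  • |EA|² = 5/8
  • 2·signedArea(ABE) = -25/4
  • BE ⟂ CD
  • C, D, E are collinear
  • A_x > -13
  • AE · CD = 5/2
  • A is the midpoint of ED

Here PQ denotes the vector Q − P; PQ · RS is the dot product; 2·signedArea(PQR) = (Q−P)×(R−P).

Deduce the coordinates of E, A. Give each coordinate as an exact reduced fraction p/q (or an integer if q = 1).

1. E_x = -25/2  [C, D, E are collinear ∩ BE ⟂ CD]
2. E_y = -3/2  [C, D, E are collinear ∩ BE ⟂ CD]
   → E = (-25/2, -3/2)
3. A_x = -49/4  [A is the midpoint of ED]
4. A_y = -3/4  [A is the midpoint of ED]
   → A = (-49/4, -3/4)

A = (-49/4, -3/4)
E = (-25/2, -3/2)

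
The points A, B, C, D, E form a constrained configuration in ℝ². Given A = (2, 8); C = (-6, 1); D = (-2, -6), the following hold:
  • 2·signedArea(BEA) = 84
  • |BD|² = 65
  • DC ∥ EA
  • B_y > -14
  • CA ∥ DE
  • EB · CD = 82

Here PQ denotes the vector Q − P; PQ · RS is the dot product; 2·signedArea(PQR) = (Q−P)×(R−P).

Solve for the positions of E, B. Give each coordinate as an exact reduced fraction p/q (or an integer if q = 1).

1. E_x = 6  [DC ∥ EA ∩ CA ∥ DE]
2. E_y = 1  [DC ∥ EA ∩ CA ∥ DE]
   → E = (6, 1)
3. B_x = 2  [2·signedArea(BEA) = 84 ∩ EB · CD = 82]
4. B_y = -13  [2·signedArea(BEA) = 84 ∩ EB · CD = 82]
   → B = (2, -13)

B = (2, -13)
E = (6, 1)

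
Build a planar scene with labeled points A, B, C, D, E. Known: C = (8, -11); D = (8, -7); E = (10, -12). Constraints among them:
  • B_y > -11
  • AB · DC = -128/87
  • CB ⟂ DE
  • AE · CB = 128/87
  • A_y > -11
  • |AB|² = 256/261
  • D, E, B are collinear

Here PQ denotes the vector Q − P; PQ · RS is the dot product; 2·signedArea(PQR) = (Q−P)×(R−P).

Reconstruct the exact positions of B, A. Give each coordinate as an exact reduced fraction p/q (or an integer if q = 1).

1. B_x = 272/29  [D, E, B are collinear ∩ CB ⟂ DE]
2. B_y = -303/29  [D, E, B are collinear ∩ CB ⟂ DE]
   → B = (272/29, -303/29)
3. A_x = 736/87  [AB · DC = -128/87 ∩ AE · CB = 128/87]
4. A_y = -941/87  [AB · DC = -128/87 ∩ AE · CB = 128/87]
   → A = (736/87, -941/87)

A = (736/87, -941/87)
B = (272/29, -303/29)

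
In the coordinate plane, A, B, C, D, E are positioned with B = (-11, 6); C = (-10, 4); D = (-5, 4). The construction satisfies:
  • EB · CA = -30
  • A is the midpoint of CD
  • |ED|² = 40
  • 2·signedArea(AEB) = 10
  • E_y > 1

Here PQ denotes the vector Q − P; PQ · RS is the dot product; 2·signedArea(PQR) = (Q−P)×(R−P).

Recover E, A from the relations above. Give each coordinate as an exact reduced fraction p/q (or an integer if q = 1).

1. A_x = -15/2  [A is the midpoint of CD]
2. A_y = 4  [A is the midpoint of CD]
   → A = (-15/2, 4)
3. E_x = 1  [EB · CA = -30 ∩ 2·signedArea(AEB) = 10]
4. E_y = 2  [EB · CA = -30 ∩ 2·signedArea(AEB) = 10]
   → E = (1, 2)

A = (-15/2, 4)
E = (1, 2)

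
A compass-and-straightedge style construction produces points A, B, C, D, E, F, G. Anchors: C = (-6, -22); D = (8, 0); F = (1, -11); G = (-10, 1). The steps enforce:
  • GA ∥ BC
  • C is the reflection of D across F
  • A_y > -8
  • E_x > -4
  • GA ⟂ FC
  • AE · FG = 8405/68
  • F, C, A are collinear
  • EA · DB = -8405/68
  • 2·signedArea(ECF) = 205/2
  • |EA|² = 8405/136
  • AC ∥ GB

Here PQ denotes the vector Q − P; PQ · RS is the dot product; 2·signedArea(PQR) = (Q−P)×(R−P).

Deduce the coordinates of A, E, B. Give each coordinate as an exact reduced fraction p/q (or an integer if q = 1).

1. A_x = 111/34  [F, C, A are collinear ∩ GA ⟂ FC]
2. A_y = -253/34  [F, C, A are collinear ∩ GA ⟂ FC]
   → A = (111/34, -253/34)
3. E_x = -229/68  [2·signedArea(ECF) = 205/2 ∩ AE · FG = 8405/68]
4. E_y = -219/68  [2·signedArea(ECF) = 205/2 ∩ AE · FG = 8405/68]
   → E = (-229/68, -219/68)
5. B_x = -655/34  [GA ∥ BC ∩ AC ∥ GB]
6. B_y = -461/34  [GA ∥ BC ∩ AC ∥ GB]
   → B = (-655/34, -461/34)

A = (111/34, -253/34)
B = (-655/34, -461/34)
E = (-229/68, -219/68)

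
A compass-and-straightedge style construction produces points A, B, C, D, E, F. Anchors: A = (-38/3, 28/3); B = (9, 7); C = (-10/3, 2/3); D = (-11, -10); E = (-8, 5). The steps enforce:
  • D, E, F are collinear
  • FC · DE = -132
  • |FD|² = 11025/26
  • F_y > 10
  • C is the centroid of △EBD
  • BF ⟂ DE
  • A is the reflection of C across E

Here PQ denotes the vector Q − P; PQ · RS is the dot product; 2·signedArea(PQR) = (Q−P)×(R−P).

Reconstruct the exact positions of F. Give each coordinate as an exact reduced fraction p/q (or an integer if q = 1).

F = (-181/26, 265/26)

1. F_x = -181/26  [D, E, F are collinear ∩ BF ⟂ DE]
2. F_y = 265/26  [D, E, F are collinear ∩ BF ⟂ DE]
   → F = (-181/26, 265/26)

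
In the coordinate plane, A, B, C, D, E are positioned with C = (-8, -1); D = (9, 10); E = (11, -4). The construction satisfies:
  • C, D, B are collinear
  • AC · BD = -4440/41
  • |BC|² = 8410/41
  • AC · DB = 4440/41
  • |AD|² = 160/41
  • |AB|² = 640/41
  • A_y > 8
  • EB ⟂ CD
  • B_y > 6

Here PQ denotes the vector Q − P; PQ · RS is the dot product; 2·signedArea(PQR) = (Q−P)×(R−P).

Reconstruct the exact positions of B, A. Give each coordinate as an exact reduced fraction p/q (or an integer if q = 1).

1. B_x = 165/41  [C, D, B are collinear ∩ EB ⟂ CD]
2. B_y = 278/41  [C, D, B are collinear ∩ EB ⟂ CD]
   → B = (165/41, 278/41)
3. A_x = 301/41  [line 204/41·x + 132/41·y + -2676/41 = 0 ∩ |AB|² = 640/41]
4. A_y = 366/41  [line 204/41·x + 132/41·y + -2676/41 = 0 ∩ |AB|² = 640/41]
   → A = (301/41, 366/41)

A = (301/41, 366/41)
B = (165/41, 278/41)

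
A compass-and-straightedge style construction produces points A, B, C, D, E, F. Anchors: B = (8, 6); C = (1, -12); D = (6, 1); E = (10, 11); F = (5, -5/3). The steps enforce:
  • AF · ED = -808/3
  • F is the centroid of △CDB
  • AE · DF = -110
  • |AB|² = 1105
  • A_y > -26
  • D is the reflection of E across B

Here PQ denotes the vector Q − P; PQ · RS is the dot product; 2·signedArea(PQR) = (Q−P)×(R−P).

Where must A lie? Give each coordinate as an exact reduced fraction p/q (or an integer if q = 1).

A = (-4, -25)

1. A_x = -4  [AF · ED = -808/3 ∩ AE · DF = -110]
2. A_y = -25  [AF · ED = -808/3 ∩ AE · DF = -110]
   → A = (-4, -25)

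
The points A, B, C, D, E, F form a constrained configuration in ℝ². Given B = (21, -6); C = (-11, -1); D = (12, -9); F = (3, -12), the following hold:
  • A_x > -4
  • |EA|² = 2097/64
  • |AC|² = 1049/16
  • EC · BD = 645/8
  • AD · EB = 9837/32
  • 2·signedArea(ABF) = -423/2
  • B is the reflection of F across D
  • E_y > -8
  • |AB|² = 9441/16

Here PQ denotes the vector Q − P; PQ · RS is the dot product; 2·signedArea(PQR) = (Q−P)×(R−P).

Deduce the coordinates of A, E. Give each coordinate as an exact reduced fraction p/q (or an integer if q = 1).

A = (-3, -9/4)
E = (0, -57/8)

1. A_x = -3  [line 6·x + -18·y + -45/2 = 0 ∩ |AC|² = 1049/16]
2. A_y = -9/4  [line 6·x + -18·y + -45/2 = 0 ∩ |AC|² = 1049/16]
   → A = (-3, -9/4)
3. E_x = 0  [AD · EB = 9837/32 ∩ EC · BD = 645/8]
4. E_y = -57/8  [AD · EB = 9837/32 ∩ EC · BD = 645/8]
   → E = (0, -57/8)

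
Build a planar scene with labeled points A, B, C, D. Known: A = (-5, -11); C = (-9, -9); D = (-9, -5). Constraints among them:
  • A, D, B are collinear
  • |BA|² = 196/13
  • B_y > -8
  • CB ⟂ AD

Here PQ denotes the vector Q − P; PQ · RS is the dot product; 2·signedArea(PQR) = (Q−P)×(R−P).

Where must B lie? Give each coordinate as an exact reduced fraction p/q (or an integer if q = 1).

B = (-93/13, -101/13)

1. B_x = -93/13  [A, D, B are collinear ∩ CB ⟂ AD]
2. B_y = -101/13  [A, D, B are collinear ∩ CB ⟂ AD]
   → B = (-93/13, -101/13)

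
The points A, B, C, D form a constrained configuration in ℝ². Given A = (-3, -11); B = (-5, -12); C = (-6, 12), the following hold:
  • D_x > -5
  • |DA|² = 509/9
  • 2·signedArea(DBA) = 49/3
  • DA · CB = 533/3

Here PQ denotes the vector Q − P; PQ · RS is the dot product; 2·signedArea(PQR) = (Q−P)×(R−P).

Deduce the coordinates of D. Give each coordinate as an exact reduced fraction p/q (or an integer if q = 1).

D = (-14/3, -11/3)

1. D_x = -14/3  [2·signedArea(DBA) = 49/3 ∩ DA · CB = 533/3]
2. D_y = -11/3  [2·signedArea(DBA) = 49/3 ∩ DA · CB = 533/3]
   → D = (-14/3, -11/3)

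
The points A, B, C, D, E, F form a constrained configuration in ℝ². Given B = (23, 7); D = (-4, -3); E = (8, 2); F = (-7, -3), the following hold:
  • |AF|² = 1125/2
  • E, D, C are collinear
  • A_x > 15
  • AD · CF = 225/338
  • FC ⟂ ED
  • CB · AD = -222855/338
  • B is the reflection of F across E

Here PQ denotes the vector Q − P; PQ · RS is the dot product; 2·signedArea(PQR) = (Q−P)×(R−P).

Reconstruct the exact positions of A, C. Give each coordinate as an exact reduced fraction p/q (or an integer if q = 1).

1. C_x = -1108/169  [E, D, C are collinear ∩ FC ⟂ ED]
2. C_y = -687/169  [E, D, C are collinear ∩ FC ⟂ ED]
   → C = (-1108/169, -687/169)
3. A_x = 31/2  [AD · CF = 225/338 ∩ CB · AD = -222855/338]
4. A_y = 9/2  [AD · CF = 225/338 ∩ CB · AD = -222855/338]
   → A = (31/2, 9/2)

A = (31/2, 9/2)
C = (-1108/169, -687/169)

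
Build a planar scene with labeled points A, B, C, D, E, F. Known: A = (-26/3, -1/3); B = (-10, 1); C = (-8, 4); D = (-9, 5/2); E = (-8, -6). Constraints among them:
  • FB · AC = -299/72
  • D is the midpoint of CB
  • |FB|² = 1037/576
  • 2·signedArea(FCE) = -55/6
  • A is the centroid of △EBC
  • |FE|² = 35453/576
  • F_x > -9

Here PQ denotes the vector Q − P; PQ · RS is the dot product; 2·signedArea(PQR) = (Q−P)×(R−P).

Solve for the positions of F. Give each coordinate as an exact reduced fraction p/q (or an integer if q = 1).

1. F_x = -107/12  [2·signedArea(FCE) = -55/6 ∩ FB · AC = -299/72]
2. F_y = 43/24  [2·signedArea(FCE) = -55/6 ∩ FB · AC = -299/72]
   → F = (-107/12, 43/24)

F = (-107/12, 43/24)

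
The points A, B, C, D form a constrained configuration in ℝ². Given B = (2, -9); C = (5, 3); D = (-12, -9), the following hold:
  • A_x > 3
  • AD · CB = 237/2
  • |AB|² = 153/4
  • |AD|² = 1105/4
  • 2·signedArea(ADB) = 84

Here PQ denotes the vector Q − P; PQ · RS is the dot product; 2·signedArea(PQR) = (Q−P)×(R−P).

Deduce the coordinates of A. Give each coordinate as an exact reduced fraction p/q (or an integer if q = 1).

1. A_x = 7/2  [2·signedArea(ADB) = 84 ∩ AD · CB = 237/2]
2. A_y = -3  [2·signedArea(ADB) = 84 ∩ AD · CB = 237/2]
   → A = (7/2, -3)

A = (7/2, -3)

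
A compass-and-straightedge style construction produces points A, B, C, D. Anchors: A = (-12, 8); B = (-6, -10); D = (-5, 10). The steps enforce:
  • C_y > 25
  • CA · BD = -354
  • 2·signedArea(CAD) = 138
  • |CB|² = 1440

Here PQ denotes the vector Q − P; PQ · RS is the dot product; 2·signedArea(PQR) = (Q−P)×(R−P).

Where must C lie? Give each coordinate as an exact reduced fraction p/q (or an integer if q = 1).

1. C_x = -18  [CA · BD = -354 ∩ 2·signedArea(CAD) = 138]
2. C_y = 26  [CA · BD = -354 ∩ 2·signedArea(CAD) = 138]
   → C = (-18, 26)

C = (-18, 26)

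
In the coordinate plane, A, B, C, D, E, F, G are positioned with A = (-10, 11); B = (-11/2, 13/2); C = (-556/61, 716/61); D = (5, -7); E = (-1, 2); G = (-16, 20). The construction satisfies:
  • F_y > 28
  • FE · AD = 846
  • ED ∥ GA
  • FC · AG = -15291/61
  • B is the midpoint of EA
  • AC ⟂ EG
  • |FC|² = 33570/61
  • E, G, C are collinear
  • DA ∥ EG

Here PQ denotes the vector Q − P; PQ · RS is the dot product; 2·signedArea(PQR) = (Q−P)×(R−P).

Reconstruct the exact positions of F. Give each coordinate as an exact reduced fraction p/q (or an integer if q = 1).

1. F_x = -25  [FC · AG = -15291/61 ∩ FE · AD = 846]
2. F_y = 29  [FC · AG = -15291/61 ∩ FE · AD = 846]
   → F = (-25, 29)

F = (-25, 29)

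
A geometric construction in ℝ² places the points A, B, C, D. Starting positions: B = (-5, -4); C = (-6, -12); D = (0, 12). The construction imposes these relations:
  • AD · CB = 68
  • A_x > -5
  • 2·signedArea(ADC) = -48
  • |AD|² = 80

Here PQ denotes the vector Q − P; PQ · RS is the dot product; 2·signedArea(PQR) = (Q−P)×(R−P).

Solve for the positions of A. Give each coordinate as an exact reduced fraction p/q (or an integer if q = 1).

A = (-4, 4)

1. A_x = -4  [AD · CB = 68 ∩ 2·signedArea(ADC) = -48]
2. A_y = 4  [AD · CB = 68 ∩ 2·signedArea(ADC) = -48]
   → A = (-4, 4)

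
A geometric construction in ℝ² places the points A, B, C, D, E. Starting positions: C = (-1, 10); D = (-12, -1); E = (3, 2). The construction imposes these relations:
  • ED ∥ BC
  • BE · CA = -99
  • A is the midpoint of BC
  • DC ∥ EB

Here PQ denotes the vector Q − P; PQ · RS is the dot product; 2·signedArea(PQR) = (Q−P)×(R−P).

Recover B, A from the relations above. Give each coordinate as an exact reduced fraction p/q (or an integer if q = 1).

A = (13/2, 23/2)
B = (14, 13)

1. B_x = 14  [ED ∥ BC ∩ DC ∥ EB]
2. B_y = 13  [ED ∥ BC ∩ DC ∥ EB]
   → B = (14, 13)
3. A_x = 13/2  [A is the midpoint of BC]
4. A_y = 23/2  [A is the midpoint of BC]
   → A = (13/2, 23/2)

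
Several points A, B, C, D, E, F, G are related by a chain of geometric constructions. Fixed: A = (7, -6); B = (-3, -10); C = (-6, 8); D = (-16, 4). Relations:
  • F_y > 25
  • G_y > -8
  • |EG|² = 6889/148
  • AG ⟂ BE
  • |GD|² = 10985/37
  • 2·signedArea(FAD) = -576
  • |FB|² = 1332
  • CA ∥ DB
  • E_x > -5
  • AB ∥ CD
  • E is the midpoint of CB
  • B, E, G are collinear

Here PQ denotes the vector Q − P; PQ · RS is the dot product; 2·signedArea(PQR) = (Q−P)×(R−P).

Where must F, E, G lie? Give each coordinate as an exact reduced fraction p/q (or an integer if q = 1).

E = (-9/2, -1)
F = (-9, 26)
G = (-125/37, -286/37)

1. F_x = -9  [line -10·x + -23·y + 508 = 0 ∩ |FB|² = 1332]
2. F_y = 26  [line -10·x + -23·y + 508 = 0 ∩ |FB|² = 1332]
   → F = (-9, 26)
3. E_x = -9/2  [E is the midpoint of CB]
4. E_y = -1  [E is the midpoint of CB]
   → E = (-9/2, -1)
5. G_x = -125/37  [B, E, G are collinear ∩ AG ⟂ BE]
6. G_y = -286/37  [B, E, G are collinear ∩ AG ⟂ BE]
   → G = (-125/37, -286/37)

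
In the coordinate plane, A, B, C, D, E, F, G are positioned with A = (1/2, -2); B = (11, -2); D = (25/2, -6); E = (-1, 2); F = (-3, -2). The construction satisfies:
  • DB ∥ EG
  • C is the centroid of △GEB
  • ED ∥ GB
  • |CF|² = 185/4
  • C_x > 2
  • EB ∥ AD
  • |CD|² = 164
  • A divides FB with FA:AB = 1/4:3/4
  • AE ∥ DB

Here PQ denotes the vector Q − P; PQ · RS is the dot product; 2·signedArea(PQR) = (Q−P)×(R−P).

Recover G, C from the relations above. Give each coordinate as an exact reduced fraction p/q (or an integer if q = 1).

1. G_x = -5/2  [ED ∥ GB ∩ DB ∥ EG]
2. G_y = 6  [ED ∥ GB ∩ DB ∥ EG]
   → G = (-5/2, 6)
3. C_x = 5/2  [C is the centroid of △GEB]
4. C_y = 2  [C is the centroid of △GEB]
   → C = (5/2, 2)

C = (5/2, 2)
G = (-5/2, 6)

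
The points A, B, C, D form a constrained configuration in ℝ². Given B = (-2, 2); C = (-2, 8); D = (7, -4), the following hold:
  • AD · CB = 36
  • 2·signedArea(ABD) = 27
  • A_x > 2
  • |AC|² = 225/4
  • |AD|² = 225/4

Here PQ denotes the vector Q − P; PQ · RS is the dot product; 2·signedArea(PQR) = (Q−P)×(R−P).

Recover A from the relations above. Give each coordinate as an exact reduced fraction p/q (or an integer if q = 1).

1. A_x = 5/2  [2·signedArea(ABD) = 27 ∩ AD · CB = 36]
2. A_y = 2  [2·signedArea(ABD) = 27 ∩ AD · CB = 36]
   → A = (5/2, 2)

A = (5/2, 2)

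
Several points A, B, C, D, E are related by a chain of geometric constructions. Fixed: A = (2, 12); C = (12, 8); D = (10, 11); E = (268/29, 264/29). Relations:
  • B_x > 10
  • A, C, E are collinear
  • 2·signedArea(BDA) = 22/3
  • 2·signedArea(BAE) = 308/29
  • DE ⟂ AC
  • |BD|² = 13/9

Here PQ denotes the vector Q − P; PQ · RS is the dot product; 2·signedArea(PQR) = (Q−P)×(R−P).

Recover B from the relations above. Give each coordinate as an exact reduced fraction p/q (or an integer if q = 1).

1. B_x = 32/3  [2·signedArea(BDA) = 22/3 ∩ 2·signedArea(BAE) = 308/29]
2. B_y = 10  [2·signedArea(BDA) = 22/3 ∩ 2·signedArea(BAE) = 308/29]
   → B = (32/3, 10)

B = (32/3, 10)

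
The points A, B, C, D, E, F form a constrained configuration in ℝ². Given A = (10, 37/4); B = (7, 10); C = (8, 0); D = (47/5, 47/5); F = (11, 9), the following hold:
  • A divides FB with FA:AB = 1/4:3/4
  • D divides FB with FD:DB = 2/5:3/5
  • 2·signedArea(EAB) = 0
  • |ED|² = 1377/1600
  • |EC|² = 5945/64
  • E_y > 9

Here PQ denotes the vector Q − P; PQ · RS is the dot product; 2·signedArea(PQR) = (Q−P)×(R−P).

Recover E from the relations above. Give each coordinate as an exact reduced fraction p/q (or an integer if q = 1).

E = (17/2, 77/8)

1. E_x = 17/2  [line -3/4·x + -3·y + 141/4 = 0 ∩ |EC|² = 5945/64]
2. E_y = 77/8  [line -3/4·x + -3·y + 141/4 = 0 ∩ |EC|² = 5945/64]
   → E = (17/2, 77/8)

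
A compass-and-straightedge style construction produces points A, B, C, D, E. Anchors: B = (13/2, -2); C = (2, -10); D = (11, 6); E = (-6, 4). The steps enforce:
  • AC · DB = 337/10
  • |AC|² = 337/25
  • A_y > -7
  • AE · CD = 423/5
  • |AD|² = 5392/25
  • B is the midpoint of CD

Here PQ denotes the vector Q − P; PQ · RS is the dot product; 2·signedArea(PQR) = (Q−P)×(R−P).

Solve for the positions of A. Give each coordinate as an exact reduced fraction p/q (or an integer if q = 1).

A = (19/5, -34/5)

1. A_x = 19/5  [line -9·x + -16·y + -373/5 = 0 ∩ |AD|² = 5392/25]
2. A_y = -34/5  [line -9·x + -16·y + -373/5 = 0 ∩ |AD|² = 5392/25]
   → A = (19/5, -34/5)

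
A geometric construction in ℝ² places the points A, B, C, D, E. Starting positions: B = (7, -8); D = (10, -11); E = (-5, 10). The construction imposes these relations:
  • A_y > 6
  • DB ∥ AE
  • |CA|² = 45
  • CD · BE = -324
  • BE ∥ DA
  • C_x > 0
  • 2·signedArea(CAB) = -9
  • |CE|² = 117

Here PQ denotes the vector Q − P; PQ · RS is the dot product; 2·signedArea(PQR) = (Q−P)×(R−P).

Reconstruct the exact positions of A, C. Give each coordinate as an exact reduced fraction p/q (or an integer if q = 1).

A = (-2, 7)
C = (1, 1)

1. A_x = -2  [DB ∥ AE ∩ BE ∥ DA]
2. A_y = 7  [DB ∥ AE ∩ BE ∥ DA]
   → A = (-2, 7)
3. C_x = 1  [2·signedArea(CAB) = -9 ∩ CD · BE = -324]
4. C_y = 1  [2·signedArea(CAB) = -9 ∩ CD · BE = -324]
   → C = (1, 1)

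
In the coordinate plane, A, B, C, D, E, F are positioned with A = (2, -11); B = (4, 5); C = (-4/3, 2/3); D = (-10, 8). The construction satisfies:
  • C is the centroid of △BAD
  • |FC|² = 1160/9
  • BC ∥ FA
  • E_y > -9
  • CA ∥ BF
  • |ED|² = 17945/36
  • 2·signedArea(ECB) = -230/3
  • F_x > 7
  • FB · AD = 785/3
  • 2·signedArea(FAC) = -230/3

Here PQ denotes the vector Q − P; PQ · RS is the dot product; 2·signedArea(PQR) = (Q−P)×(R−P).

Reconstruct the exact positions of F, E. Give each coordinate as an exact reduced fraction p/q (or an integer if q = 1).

E = (14/3, -53/6)
F = (22/3, -20/3)

1. F_x = 22/3  [BC ∥ FA ∩ CA ∥ BF]
2. F_y = -20/3  [BC ∥ FA ∩ CA ∥ BF]
   → F = (22/3, -20/3)
3. E_x = 14/3  [line -13/3·x + 16/3·y + 202/3 = 0 ∩ |ED|² = 17945/36]
4. E_y = -53/6  [line -13/3·x + 16/3·y + 202/3 = 0 ∩ |ED|² = 17945/36]
   → E = (14/3, -53/6)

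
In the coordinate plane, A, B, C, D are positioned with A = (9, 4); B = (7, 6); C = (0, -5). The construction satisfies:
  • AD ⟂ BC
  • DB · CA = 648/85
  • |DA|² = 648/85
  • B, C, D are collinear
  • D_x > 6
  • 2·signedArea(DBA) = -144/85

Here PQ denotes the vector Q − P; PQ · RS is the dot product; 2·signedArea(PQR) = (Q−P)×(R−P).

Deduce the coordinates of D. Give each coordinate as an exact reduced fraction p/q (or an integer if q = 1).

D = (567/85, 466/85)

1. D_x = 567/85  [B, C, D are collinear ∩ AD ⟂ BC]
2. D_y = 466/85  [B, C, D are collinear ∩ AD ⟂ BC]
   → D = (567/85, 466/85)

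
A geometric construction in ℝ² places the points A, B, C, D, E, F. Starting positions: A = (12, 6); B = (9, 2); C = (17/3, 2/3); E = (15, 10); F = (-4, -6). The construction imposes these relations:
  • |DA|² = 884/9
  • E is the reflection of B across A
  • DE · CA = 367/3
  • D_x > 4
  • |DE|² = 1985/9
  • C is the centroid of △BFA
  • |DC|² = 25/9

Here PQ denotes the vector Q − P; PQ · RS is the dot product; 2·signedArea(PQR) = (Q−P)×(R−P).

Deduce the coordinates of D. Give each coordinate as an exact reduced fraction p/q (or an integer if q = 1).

D = (14/3, -2/3)

1. D_x = 14/3  [line -19/3·x + -16/3·y + 26 = 0 ∩ |DE|² = 1985/9]
2. D_y = -2/3  [line -19/3·x + -16/3·y + 26 = 0 ∩ |DE|² = 1985/9]
   → D = (14/3, -2/3)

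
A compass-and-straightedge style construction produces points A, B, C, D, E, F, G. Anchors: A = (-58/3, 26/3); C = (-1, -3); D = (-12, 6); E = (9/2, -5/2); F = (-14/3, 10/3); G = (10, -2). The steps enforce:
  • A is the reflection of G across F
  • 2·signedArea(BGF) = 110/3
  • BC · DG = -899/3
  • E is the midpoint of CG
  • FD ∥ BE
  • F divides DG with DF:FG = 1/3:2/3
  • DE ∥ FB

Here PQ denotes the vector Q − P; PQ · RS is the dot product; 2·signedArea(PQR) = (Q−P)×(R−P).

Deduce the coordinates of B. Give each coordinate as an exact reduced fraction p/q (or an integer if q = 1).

B = (71/6, -31/6)

1. B_x = 71/6  [FD ∥ BE ∩ DE ∥ FB]
2. B_y = -31/6  [FD ∥ BE ∩ DE ∥ FB]
   → B = (71/6, -31/6)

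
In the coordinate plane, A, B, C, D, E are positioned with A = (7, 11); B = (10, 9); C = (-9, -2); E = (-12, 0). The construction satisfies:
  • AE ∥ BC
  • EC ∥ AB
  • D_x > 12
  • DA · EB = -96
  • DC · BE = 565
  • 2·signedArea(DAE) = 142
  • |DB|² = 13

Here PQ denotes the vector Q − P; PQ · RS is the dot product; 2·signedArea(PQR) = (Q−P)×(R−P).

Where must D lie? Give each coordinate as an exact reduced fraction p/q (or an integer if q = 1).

1. D_x = 13  [2·signedArea(DAE) = 142 ∩ DA · EB = -96]
2. D_y = 7  [2·signedArea(DAE) = 142 ∩ DA · EB = -96]
   → D = (13, 7)

D = (13, 7)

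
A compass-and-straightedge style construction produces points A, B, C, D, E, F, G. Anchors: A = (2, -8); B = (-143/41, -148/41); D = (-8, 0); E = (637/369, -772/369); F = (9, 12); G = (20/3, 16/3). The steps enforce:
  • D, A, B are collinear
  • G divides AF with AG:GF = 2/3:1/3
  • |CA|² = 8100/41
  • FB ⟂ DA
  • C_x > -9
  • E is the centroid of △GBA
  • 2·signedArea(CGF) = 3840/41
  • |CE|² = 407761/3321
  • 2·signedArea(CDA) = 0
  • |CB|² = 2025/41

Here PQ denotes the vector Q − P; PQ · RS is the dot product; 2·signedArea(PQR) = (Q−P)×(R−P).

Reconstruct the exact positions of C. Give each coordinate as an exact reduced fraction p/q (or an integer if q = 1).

1. C_x = -368/41  [2·signedArea(CDA) = 0 ∩ 2·signedArea(CGF) = 3840/41]
2. C_y = 32/41  [2·signedArea(CDA) = 0 ∩ 2·signedArea(CGF) = 3840/41]
   → C = (-368/41, 32/41)

C = (-368/41, 32/41)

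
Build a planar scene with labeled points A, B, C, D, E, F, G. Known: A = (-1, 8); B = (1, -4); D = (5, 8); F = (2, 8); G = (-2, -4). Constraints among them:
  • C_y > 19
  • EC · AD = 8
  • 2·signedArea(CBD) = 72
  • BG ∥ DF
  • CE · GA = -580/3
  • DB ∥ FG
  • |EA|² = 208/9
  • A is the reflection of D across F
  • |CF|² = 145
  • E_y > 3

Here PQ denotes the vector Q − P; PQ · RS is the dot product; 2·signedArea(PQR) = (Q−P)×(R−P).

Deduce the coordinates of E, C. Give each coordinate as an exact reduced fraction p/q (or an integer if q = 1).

1. C_x = 3  [line -12·x + 4·y + -44 = 0 ∩ |CF|² = 145]
2. C_y = 20  [line -12·x + 4·y + -44 = 0 ∩ |CF|² = 145]
   → C = (3, 20)
3. E_x = 5/3  [EC · AD = 8 ∩ CE · GA = -580/3]
4. E_y = 4  [EC · AD = 8 ∩ CE · GA = -580/3]
   → E = (5/3, 4)

C = (3, 20)
E = (5/3, 4)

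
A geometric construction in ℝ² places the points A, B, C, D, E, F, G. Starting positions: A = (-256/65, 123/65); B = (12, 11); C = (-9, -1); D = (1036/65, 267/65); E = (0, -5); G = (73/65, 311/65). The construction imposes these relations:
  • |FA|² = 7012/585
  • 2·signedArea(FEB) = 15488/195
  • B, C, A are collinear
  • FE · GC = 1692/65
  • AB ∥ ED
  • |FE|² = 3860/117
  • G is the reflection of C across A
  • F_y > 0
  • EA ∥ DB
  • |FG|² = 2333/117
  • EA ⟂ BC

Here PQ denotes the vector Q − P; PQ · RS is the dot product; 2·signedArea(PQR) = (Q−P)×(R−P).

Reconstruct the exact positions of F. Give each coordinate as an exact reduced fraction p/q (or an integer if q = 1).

1. F_x = -134/195  [FE · GC = 1692/65 ∩ 2·signedArea(FEB) = 15488/195]
2. F_y = 137/195  [FE · GC = 1692/65 ∩ 2·signedArea(FEB) = 15488/195]
   → F = (-134/195, 137/195)

F = (-134/195, 137/195)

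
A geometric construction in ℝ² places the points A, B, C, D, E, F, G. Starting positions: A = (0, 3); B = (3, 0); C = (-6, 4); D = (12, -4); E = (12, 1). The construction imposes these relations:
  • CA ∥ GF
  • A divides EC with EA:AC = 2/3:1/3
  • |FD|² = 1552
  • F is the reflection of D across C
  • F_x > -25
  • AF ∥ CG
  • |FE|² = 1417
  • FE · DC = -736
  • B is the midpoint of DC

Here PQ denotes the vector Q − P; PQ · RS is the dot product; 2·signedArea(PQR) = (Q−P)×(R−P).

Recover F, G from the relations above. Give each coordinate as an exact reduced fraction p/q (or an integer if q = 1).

F = (-24, 12)
G = (-30, 13)

1. F_x = -24  [F is the reflection of D across C]
2. F_y = 12  [F is the reflection of D across C]
   → F = (-24, 12)
3. G_x = -30  [CA ∥ GF ∩ AF ∥ CG]
4. G_y = 13  [CA ∥ GF ∩ AF ∥ CG]
   → G = (-30, 13)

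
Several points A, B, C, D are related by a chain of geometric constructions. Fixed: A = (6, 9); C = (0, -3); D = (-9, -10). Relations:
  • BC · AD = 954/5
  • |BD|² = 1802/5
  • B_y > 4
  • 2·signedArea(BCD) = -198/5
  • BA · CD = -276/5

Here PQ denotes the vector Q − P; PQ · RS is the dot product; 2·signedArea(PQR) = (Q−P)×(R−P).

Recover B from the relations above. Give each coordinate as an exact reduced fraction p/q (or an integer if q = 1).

B = (18/5, 21/5)

1. B_x = 18/5  [2·signedArea(BCD) = -198/5 ∩ BA · CD = -276/5]
2. B_y = 21/5  [2·signedArea(BCD) = -198/5 ∩ BA · CD = -276/5]
   → B = (18/5, 21/5)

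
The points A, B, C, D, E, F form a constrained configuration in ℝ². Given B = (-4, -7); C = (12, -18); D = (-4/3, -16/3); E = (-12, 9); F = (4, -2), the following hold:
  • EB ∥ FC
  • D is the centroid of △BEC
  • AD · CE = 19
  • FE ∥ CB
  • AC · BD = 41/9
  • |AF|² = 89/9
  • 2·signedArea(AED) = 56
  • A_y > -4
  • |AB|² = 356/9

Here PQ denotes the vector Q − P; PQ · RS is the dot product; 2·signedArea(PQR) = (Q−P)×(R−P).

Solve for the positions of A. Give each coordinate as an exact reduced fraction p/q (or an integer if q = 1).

1. A_x = 4/3  [AD · CE = 19 ∩ 2·signedArea(AED) = 56]
2. A_y = -11/3  [AD · CE = 19 ∩ 2·signedArea(AED) = 56]
   → A = (4/3, -11/3)

A = (4/3, -11/3)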